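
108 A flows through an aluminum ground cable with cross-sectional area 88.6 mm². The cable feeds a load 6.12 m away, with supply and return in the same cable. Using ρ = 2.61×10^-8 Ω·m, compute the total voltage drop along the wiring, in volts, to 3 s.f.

A = 88.6 mm² = 8.860e-05 m²
Total conductor length (both ways) L = 2 × 6.12 = 12.24 m
R = ρL/A = (2.61×10^-8)(12.24)/(8.860e-05) = 0.003606 Ω
V = IR = 108 × 0.003606 = 0.389 V

0.389 V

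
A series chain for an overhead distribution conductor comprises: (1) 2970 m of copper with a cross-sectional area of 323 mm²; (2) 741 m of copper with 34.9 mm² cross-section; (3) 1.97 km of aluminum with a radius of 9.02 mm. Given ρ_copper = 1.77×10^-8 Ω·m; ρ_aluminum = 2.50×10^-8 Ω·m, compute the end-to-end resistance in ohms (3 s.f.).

0.731 Ω

Seg 1: A = 323 mm² = 3.230e-04 m²
R_1 = (1.77×10^-8)(2970)/(3.230e-04) = 0.1628 Ω
Seg 2: A = 34.9 mm² = 3.490e-05 m²
R_2 = (1.77×10^-8)(741)/(3.490e-05) = 0.3758 Ω
Seg 3: A = πr² = π(9.0200e-03 m)² = 2.556e-04 m²
R_3 = (2.50×10^-8)(1970)/(2.556e-04) = 0.1927 Ω
R_total = R_1 + R_2 + R_3 = 0.731 Ω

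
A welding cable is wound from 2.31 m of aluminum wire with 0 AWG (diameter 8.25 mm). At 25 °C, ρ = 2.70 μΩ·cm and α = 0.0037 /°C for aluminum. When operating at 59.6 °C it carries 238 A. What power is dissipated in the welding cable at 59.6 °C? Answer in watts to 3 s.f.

ρ = 2.70 μΩ·cm = 2.70×10^-8 Ω·m
A = π(8.25/2 mm)² = π(4.1250e-03 m)² = 5.346e-05 m²
R₍25₎ = ρL/A = (2.70×10^-8)(2.31)/(5.346e-05) = 0.001167 Ω
R₍59.6₎ = R₍25₎(1 + αΔT) = 0.001167 × (1 + 0.0037×34.6) = 0.001316 Ω
P = I²R = (238)² × 0.001316 = 74.6 W

74.6 W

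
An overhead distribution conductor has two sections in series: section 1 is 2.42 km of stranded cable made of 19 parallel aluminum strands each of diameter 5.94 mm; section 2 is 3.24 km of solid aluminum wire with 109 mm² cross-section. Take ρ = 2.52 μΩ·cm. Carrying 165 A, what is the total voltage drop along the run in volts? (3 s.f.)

143 V

ρ = 2.52 μΩ·cm = 2.52×10^-8 Ω·m
Section 1: A_strand = π(2.9700e-03)² = 2.771e-05 m²; R₁ = ρL/(N·A_s) = (2.52×10^-8)(2420)/(19×2.771e-05) = 0.1158 Ω
Section 2: A = 109 mm² = 1.090e-04 m²
R₂ = (2.52×10^-8)(3240)/(1.090e-04) = 0.7491 Ω
R = R₁ + R₂ = 0.8649 Ω
V = IR = 165 × 0.8649 = 143 V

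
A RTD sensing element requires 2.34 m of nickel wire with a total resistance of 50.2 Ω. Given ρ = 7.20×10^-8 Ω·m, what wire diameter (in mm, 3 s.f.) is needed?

0.0654 mm

A = ρL/R = (7.20×10^-8)(2.34)/(50.2) = 3.356e-09 m²
d = 2√(A/π) = 6.537e-05 m = 0.0654 mm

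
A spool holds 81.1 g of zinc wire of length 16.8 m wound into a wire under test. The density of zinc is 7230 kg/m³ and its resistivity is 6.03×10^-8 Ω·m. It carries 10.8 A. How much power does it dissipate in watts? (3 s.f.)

A = m/(density·L) = 0.0811/(7230×16.8) = 6.6769e-07 m²
R = ρL/A = (6.03×10^-8)(16.8)/(6.6769e-07) = 1.517 Ω
P = I²R = (10.8)² × 1.517 = 177 W

177 W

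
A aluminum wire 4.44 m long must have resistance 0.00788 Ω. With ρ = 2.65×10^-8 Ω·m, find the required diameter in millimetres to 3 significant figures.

4.36 mm

A = ρL/R = (2.65×10^-8)(4.44)/(0.00788) = 1.493e-05 m²
d = 2√(A/π) = 4.360e-03 m = 4.36 mm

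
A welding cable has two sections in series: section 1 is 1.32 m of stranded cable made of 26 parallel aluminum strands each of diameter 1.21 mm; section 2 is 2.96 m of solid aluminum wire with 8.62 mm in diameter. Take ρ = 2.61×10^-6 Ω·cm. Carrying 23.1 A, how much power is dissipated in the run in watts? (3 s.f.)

1.32 W

ρ = 2.61×10^-6 Ω·cm = 2.61×10^-8 Ω·m
Section 1: A_strand = π(6.0500e-04)² = 1.150e-06 m²; R₁ = ρL/(N·A_s) = (2.61×10^-8)(1.32)/(26×1.150e-06) = 0.001152 Ω
Section 2: A = π(d/2)² = π(4.3100e-03 m)² = 5.836e-05 m²
R₂ = (2.61×10^-8)(2.96)/(5.836e-05) = 0.001324 Ω
R = R₁ + R₂ = 0.002476 Ω
P = I²R = (23.1)² × 0.002476 = 1.32 W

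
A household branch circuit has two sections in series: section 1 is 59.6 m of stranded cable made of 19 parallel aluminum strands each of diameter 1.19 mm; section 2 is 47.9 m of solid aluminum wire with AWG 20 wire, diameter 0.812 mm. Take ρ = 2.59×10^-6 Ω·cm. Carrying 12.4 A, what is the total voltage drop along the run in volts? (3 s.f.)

30.6 V

ρ = 2.59×10^-6 Ω·cm = 2.59×10^-8 Ω·m
Section 1: A_strand = π(5.9500e-04)² = 1.112e-06 m²; R₁ = ρL/(N·A_s) = (2.59×10^-8)(59.6)/(19×1.112e-06) = 0.07305 Ω
Section 2: A = π(0.812/2 mm)² = π(4.0600e-04 m)² = 5.178e-07 m²
R₂ = (2.59×10^-8)(47.9)/(5.178e-07) = 2.396 Ω
R = R₁ + R₂ = 2.469 Ω
V = IR = 12.4 × 2.469 = 30.6 V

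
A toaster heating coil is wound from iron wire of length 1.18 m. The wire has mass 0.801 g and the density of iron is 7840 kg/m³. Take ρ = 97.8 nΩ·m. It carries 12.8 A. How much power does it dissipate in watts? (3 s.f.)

ρ = 97.8 nΩ·m = 9.78×10^-8 Ω·m
A = m/(density·L) = 8.010×10^-4/(7840×1.18) = 8.6583e-08 m²
R = ρL/A = (9.78×10^-8)(1.18)/(8.6583e-08) = 1.333 Ω
P = I²R = (12.8)² × 1.333 = 218 W

218 W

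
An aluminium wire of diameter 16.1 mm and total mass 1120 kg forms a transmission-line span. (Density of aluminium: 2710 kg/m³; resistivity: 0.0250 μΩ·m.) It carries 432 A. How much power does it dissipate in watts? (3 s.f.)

46500 W

ρ = 0.0250 μΩ·m = 2.50×10^-8 Ω·m
A = π(d/2)² = π(8.0500e-03 m)² = 2.0358e-04 m²
L = m/(density·A) = 1120/(2710×2.0358e-04) = 2030 m
R = ρL/A = (2.50×10^-8)(2030)/(2.0358e-04) = 0.2493 Ω
P = I²R = (432)² × 0.2493 = 46500 W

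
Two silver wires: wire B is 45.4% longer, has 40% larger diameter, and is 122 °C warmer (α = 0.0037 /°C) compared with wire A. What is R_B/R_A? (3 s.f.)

R ∝ ρL/d² with ρ ∝ (1+αΔT), so R_B/R_A = (1 + 45.4/100) × (1 + 40/100)⁻² × (1 + 0.0037×122)
= 1.454 × 0.5102 × 1.451 = 1.08

1.08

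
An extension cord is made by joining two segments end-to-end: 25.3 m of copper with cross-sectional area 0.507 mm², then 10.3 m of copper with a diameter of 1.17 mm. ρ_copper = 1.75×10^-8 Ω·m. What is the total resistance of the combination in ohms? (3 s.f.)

1.04 Ω

Segment 1: A = 0.507 mm² = 5.070e-07 m²
R₁ = ρL/A = (1.75×10^-8)(25.3)/(5.070e-07) = 0.8733 Ω
Segment 2: A = π(d/2)² = π(5.8500e-04 m)² = 1.075e-06 m²
R₂ = (1.75×10^-8)(10.3)/(1.075e-06) = 0.1677 Ω
R = R₁ + R₂ = 1.04 Ω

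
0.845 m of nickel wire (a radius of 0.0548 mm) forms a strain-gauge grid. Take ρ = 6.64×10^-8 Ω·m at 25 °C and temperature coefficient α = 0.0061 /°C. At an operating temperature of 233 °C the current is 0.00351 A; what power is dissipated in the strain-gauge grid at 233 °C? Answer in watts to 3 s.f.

A = πr² = π(5.4800e-05 m)² = 9.434e-09 m²
R₍25₎ = ρL/A = (6.64×10^-8)(0.845)/(9.434e-09) = 5.947 Ω
R₍233₎ = R₍25₎(1 + αΔT) = 5.947 × (1 + 0.0061×208) = 13.49 Ω
P = I²R = (0.00351)² × 13.49 = 1.66×10^-4 W

1.66×10^-4 W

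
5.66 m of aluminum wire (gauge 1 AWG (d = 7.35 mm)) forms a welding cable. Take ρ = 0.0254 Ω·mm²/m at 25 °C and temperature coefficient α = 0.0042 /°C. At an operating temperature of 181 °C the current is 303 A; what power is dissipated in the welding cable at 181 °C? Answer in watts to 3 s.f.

ρ = 0.0254 Ω·mm²/m = 2.54×10^-8 Ω·m
A = π(7.35/2 mm)² = π(3.6750e-03 m)² = 4.243e-05 m²
R₍25₎ = ρL/A = (2.54×10^-8)(5.66)/(4.243e-05) = 0.003388 Ω
R₍181₎ = R₍25₎(1 + αΔT) = 0.003388 × (1 + 0.0042×156) = 0.005608 Ω
P = I²R = (303)² × 0.005608 = 515 W

515 W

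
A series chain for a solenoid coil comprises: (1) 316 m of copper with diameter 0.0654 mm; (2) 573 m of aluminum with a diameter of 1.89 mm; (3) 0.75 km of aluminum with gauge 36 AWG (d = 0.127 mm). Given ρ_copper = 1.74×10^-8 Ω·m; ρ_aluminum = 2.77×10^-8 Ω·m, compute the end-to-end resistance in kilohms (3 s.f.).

3.28 kΩ

Seg 1: A = π(d/2)² = π(3.2700e-05 m)² = 3.359e-09 m²
R_1 = (1.74×10^-8)(316)/(3.359e-09) = 1637 Ω
Seg 2: A = π(d/2)² = π(9.4500e-04 m)² = 2.806e-06 m²
R_2 = (2.77×10^-8)(573)/(2.806e-06) = 5.657 Ω
Seg 3: A = π(0.127/2 mm)² = π(6.3500e-05 m)² = 1.267e-08 m²
R_3 = (2.77×10^-8)(750)/(1.267e-08) = 1640 Ω
R_total = R_1 + R_2 + R_3 = 3.28 kΩ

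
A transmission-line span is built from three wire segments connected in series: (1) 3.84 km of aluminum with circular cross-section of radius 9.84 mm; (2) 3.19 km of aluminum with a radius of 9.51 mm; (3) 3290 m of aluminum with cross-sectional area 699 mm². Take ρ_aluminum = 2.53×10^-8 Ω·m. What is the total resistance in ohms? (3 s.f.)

Seg 1: A = πr² = π(9.8400e-03 m)² = 3.042e-04 m²
R_1 = (2.53×10^-8)(3840)/(3.042e-04) = 0.3194 Ω
Seg 2: A = πr² = π(9.5100e-03 m)² = 2.841e-04 m²
R_2 = (2.53×10^-8)(3190)/(2.841e-04) = 0.2841 Ω
Seg 3: A = 699 mm² = 6.990e-04 m²
R_3 = (2.53×10^-8)(3290)/(6.990e-04) = 0.1191 Ω
R_total = R_1 + R_2 + R_3 = 0.723 Ω

0.723 Ω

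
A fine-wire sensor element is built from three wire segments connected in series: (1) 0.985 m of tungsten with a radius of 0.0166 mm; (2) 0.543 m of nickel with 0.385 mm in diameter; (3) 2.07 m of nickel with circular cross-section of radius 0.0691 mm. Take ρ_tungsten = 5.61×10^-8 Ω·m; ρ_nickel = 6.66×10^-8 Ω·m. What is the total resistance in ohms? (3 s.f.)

Seg 1: A = πr² = π(1.6600e-05 m)² = 8.657e-10 m²
R_1 = (5.61×10^-8)(0.985)/(8.657e-10) = 63.83 Ω
Seg 2: A = π(d/2)² = π(1.9250e-04 m)² = 1.164e-07 m²
R_2 = (6.66×10^-8)(0.543)/(1.164e-07) = 0.3106 Ω
Seg 3: A = πr² = π(6.9100e-05 m)² = 1.500e-08 m²
R_3 = (6.66×10^-8)(2.07)/(1.500e-08) = 9.19 Ω
R_total = R_1 + R_2 + R_3 = 73.3 Ω

73.3 Ω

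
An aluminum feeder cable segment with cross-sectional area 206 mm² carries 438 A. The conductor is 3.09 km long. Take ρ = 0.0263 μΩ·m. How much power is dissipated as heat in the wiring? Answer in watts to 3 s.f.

75700 W

ρ = 0.0263 μΩ·m = 2.63×10^-8 Ω·m
A = 206 mm² = 2.060e-04 m²
R = ρL/A = (2.63×10^-8)(3090)/(2.060e-04) = 0.3945 Ω
P = I²R = (438)² × 0.3945 = 75700 W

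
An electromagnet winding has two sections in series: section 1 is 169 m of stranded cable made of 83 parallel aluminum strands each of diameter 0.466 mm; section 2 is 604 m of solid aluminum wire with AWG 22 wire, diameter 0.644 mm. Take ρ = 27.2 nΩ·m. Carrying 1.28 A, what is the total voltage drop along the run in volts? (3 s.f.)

ρ = 27.2 nΩ·m = 2.72×10^-8 Ω·m
Section 1: A_strand = π(2.3300e-04)² = 1.706e-07 m²; R₁ = ρL/(N·A_s) = (2.72×10^-8)(169)/(83×1.706e-07) = 0.3247 Ω
Section 2: A = π(0.644/2 mm)² = π(3.2200e-04 m)² = 3.257e-07 m²
R₂ = (2.72×10^-8)(604)/(3.257e-07) = 50.44 Ω
R = R₁ + R₂ = 50.76 Ω
V = IR = 1.28 × 50.76 = 65.0 V

65.0 V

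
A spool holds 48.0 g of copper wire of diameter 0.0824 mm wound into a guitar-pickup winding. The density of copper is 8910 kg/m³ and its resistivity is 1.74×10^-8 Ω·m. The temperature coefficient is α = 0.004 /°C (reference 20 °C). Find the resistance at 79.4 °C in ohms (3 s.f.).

A = π(d/2)² = π(4.1200e-05 m)² = 5.3327e-09 m²
L = m/(density·A) = 0.048/(8910×5.3327e-09) = 1010 m
R = ρL/A = (1.74×10^-8)(1010)/(5.3327e-09) = 3296 Ω
R(79.4 °C) = 3296 × (1 + 0.004×59.4) = 4080 Ω

4080 Ω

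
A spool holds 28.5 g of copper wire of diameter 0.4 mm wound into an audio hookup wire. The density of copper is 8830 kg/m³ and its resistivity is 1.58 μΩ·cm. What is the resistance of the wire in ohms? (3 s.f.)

ρ = 1.58 μΩ·cm = 1.58×10^-8 Ω·m
A = π(d/2)² = π(2.0000e-04 m)² = 1.2566e-07 m²
L = m/(density·A) = 0.0285/(8830×1.2566e-07) = 25.68 m
R = ρL/A = (1.58×10^-8)(25.68)/(1.2566e-07) = 3.23 Ω

3.23 Ω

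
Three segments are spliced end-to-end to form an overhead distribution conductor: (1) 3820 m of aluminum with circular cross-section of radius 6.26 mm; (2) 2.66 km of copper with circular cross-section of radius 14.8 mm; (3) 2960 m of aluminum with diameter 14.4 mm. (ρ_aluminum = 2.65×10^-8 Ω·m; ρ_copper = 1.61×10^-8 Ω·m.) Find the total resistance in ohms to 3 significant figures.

1.37 Ω

Seg 1: A = πr² = π(6.2600e-03 m)² = 1.231e-04 m²
R_1 = (2.65×10^-8)(3820)/(1.231e-04) = 0.8223 Ω
Seg 2: A = πr² = π(1.4800e-02 m)² = 6.881e-04 m²
R_2 = (1.61×10^-8)(2660)/(6.881e-04) = 0.06223 Ω
Seg 3: A = π(d/2)² = π(7.2000e-03 m)² = 1.629e-04 m²
R_3 = (2.65×10^-8)(2960)/(1.629e-04) = 0.4816 Ω
R_total = R_1 + R_2 + R_3 = 1.37 Ω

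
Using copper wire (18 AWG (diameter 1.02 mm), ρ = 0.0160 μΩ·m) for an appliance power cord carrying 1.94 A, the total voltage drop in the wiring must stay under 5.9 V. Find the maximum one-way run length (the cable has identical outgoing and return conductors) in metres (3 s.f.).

ρ = 0.0160 μΩ·m = 1.60×10^-8 Ω·m
A = π(1.02/2 mm)² = π(5.1000e-04 m)² = 8.171e-07 m²
L_max = V_max·A/(2·ρI) = (5.9)(8.171e-07)/(2×1.60×10^-8×1.94) = 77.7 m

77.7 m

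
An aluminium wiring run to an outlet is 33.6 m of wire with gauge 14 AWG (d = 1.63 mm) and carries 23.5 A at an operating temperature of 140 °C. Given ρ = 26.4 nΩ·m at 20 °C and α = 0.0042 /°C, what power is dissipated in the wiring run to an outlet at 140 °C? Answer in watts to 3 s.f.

353 W

ρ = 26.4 nΩ·m = 2.64×10^-8 Ω·m
A = π(1.63/2 mm)² = π(8.1500e-04 m)² = 2.087e-06 m²
R₍20₎ = ρL/A = (2.64×10^-8)(33.6)/(2.087e-06) = 0.4251 Ω
R₍140₎ = R₍20₎(1 + αΔT) = 0.4251 × (1 + 0.0042×120) = 0.6393 Ω
P = I²R = (23.5)² × 0.6393 = 353 W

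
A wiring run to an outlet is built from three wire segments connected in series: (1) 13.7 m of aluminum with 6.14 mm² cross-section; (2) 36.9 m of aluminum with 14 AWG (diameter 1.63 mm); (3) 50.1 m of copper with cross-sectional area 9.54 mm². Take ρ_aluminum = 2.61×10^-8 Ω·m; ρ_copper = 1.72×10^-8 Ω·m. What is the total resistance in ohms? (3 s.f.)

0.610 Ω

Seg 1: A = 6.14 mm² = 6.140e-06 m²
R_1 = (2.61×10^-8)(13.7)/(6.140e-06) = 0.05824 Ω
Seg 2: A = π(1.63/2 mm)² = π(8.1500e-04 m)² = 2.087e-06 m²
R_2 = (2.61×10^-8)(36.9)/(2.087e-06) = 0.4615 Ω
Seg 3: A = 9.54 mm² = 9.540e-06 m²
R_3 = (1.72×10^-8)(50.1)/(9.540e-06) = 0.09033 Ω
R_total = R_1 + R_2 + R_3 = 0.610 Ω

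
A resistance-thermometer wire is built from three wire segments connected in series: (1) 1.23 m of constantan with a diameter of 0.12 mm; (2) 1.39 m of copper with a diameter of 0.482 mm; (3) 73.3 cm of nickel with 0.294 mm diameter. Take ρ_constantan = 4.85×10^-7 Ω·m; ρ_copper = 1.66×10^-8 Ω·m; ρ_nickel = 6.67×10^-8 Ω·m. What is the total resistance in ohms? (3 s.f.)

53.6 Ω

Seg 1: A = π(d/2)² = π(6.0000e-05 m)² = 1.131e-08 m²
R_1 = (4.85×10^-7)(1.23)/(1.131e-08) = 52.75 Ω
Seg 2: A = π(d/2)² = π(2.4100e-04 m)² = 1.825e-07 m²
R_2 = (1.66×10^-8)(1.39)/(1.825e-07) = 0.1265 Ω
Seg 3: A = π(d/2)² = π(1.4700e-04 m)² = 6.789e-08 m²
R_3 = (6.67×10^-8)(0.733)/(6.789e-08) = 0.7202 Ω
R_total = R_1 + R_2 + R_3 = 53.6 Ω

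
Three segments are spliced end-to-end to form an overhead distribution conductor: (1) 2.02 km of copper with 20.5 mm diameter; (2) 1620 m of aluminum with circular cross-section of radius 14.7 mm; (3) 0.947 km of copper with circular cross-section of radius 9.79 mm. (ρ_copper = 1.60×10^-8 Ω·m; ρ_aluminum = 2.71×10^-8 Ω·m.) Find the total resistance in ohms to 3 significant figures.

0.213 Ω

Seg 1: A = π(d/2)² = π(1.0250e-02 m)² = 3.301e-04 m²
R_1 = (1.60×10^-8)(2020)/(3.301e-04) = 0.09792 Ω
Seg 2: A = πr² = π(1.4700e-02 m)² = 6.789e-04 m²
R_2 = (2.71×10^-8)(1620)/(6.789e-04) = 0.06467 Ω
Seg 3: A = πr² = π(9.7900e-03 m)² = 3.011e-04 m²
R_3 = (1.60×10^-8)(947)/(3.011e-04) = 0.05032 Ω
R_total = R_1 + R_2 + R_3 = 0.213 Ω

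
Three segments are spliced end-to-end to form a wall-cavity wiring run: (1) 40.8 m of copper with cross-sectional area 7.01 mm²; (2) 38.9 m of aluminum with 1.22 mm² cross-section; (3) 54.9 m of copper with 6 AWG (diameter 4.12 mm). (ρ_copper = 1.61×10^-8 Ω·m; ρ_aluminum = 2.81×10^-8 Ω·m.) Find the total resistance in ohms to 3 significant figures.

Seg 1: A = 7.01 mm² = 7.010e-06 m²
R_1 = (1.61×10^-8)(40.8)/(7.010e-06) = 0.09371 Ω
Seg 2: A = 1.22 mm² = 1.220e-06 m²
R_2 = (2.81×10^-8)(38.9)/(1.220e-06) = 0.896 Ω
Seg 3: A = π(4.12/2 mm)² = π(2.0600e-03 m)² = 1.333e-05 m²
R_3 = (1.61×10^-8)(54.9)/(1.333e-05) = 0.0663 Ω
R_total = R_1 + R_2 + R_3 = 1.06 Ω

1.06 Ω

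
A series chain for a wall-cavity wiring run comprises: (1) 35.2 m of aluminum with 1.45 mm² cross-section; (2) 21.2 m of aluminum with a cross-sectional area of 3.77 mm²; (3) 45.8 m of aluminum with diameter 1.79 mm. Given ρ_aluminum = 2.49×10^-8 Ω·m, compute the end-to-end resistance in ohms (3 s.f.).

1.20 Ω

Seg 1: A = 1.45 mm² = 1.450e-06 m²
R_1 = (2.49×10^-8)(35.2)/(1.450e-06) = 0.6045 Ω
Seg 2: A = 3.77 mm² = 3.770e-06 m²
R_2 = (2.49×10^-8)(21.2)/(3.770e-06) = 0.14 Ω
Seg 3: A = π(d/2)² = π(8.9500e-04 m)² = 2.516e-06 m²
R_3 = (2.49×10^-8)(45.8)/(2.516e-06) = 0.4532 Ω
R_total = R_1 + R_2 + R_3 = 1.20 Ω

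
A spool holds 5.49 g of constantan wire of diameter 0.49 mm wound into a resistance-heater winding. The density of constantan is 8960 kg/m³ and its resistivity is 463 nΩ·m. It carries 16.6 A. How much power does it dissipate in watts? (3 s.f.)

ρ = 463 nΩ·m = 4.63×10^-7 Ω·m
A = π(d/2)² = π(2.4500e-04 m)² = 1.8857e-07 m²
L = m/(density·A) = 0.00549/(8960×1.8857e-07) = 3.249 m
R = ρL/A = (4.63×10^-7)(3.249)/(1.8857e-07) = 7.978 Ω
P = I²R = (16.6)² × 7.978 = 2200 W

2200 W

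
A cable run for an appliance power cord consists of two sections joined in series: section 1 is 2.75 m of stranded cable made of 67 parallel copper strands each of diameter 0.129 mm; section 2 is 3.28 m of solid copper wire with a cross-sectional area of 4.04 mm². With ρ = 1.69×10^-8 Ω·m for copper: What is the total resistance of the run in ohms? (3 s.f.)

0.0668 Ω

Section 1: A_strand = π(6.4500e-05)² = 1.307e-08 m²; R₁ = ρL/(N·A_s) = (1.69×10^-8)(2.75)/(67×1.307e-08) = 0.05307 Ω
Section 2: A = 4.04 mm² = 4.040e-06 m²
R₂ = (1.69×10^-8)(3.28)/(4.040e-06) = 0.01372 Ω
R = R₁ + R₂ = 0.0668 Ω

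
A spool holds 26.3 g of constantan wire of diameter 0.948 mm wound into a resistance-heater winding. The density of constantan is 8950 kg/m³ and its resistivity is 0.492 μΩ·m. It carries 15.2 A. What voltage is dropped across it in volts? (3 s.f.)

44.1 V

ρ = 0.492 μΩ·m = 4.92×10^-7 Ω·m
A = π(d/2)² = π(4.7400e-04 m)² = 7.0584e-07 m²
L = m/(density·A) = 0.0263/(8950×7.0584e-07) = 4.163 m
R = ρL/A = (4.92×10^-7)(4.163)/(7.0584e-07) = 2.902 Ω
V = IR = 15.2 × 2.902 = 44.1 V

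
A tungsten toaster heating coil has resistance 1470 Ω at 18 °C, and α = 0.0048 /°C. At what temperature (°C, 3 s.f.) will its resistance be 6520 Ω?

734 °C

R = R₀(1 + α(T − T₀)) ⇒ T = T₀ + (R/R₀ − 1)/α
T = 18 + (6520/1470 − 1)/0.0048 = 18 + (3.435)/0.0048 = 734 °C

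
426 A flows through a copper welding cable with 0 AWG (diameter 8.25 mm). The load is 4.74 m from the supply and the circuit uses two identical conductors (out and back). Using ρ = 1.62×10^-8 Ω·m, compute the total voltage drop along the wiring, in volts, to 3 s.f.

1.22 V

A = π(8.25/2 mm)² = π(4.1250e-03 m)² = 5.346e-05 m²
Total conductor length (both ways) L = 2 × 4.74 = 9.48 m
R = ρL/A = (1.62×10^-8)(9.48)/(5.346e-05) = 0.002873 Ω
V = IR = 426 × 0.002873 = 1.22 V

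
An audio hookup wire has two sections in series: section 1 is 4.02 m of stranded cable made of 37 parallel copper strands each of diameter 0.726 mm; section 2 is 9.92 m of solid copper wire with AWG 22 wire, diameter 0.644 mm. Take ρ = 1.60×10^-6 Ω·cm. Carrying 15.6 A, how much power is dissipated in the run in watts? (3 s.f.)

120 W

ρ = 1.60×10^-6 Ω·cm = 1.60×10^-8 Ω·m
Section 1: A_strand = π(3.6300e-04)² = 4.140e-07 m²; R₁ = ρL/(N·A_s) = (1.60×10^-8)(4.02)/(37×4.140e-07) = 0.004199 Ω
Section 2: A = π(0.644/2 mm)² = π(3.2200e-04 m)² = 3.257e-07 m²
R₂ = (1.60×10^-8)(9.92)/(3.257e-07) = 0.4873 Ω
R = R₁ + R₂ = 0.4915 Ω
P = I²R = (15.6)² × 0.4915 = 120 W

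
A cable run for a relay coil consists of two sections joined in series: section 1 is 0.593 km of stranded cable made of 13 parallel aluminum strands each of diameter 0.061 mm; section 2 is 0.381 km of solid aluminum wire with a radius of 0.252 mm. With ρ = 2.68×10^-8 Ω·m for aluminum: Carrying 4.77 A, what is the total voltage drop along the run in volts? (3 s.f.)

Section 1: A_strand = π(3.0500e-05)² = 2.922e-09 m²; R₁ = ρL/(N·A_s) = (2.68×10^-8)(593)/(13×2.922e-09) = 418.3 Ω
Section 2: A = πr² = π(2.5200e-04 m)² = 1.995e-07 m²
R₂ = (2.68×10^-8)(381)/(1.995e-07) = 51.18 Ω
R = R₁ + R₂ = 469.5 Ω
V = IR = 4.77 × 469.5 = 2240 V

2240 V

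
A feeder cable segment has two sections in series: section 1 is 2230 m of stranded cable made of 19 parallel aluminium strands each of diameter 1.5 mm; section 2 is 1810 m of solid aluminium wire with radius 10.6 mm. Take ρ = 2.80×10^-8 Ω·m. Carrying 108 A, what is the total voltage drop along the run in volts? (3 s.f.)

216 V

Section 1: A_strand = π(7.5000e-04)² = 1.767e-06 m²; R₁ = ρL/(N·A_s) = (2.80×10^-8)(2230)/(19×1.767e-06) = 1.86 Ω
Section 2: A = πr² = π(1.0600e-02 m)² = 3.530e-04 m²
R₂ = (2.80×10^-8)(1810)/(3.530e-04) = 0.1436 Ω
R = R₁ + R₂ = 2.003 Ω
V = IR = 108 × 2.003 = 216 V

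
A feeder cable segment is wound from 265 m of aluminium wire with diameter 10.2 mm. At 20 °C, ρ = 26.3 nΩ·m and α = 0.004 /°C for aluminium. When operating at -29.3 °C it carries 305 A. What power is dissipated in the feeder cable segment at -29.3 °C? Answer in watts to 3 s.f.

6370 W

ρ = 26.3 nΩ·m = 2.63×10^-8 Ω·m
A = π(d/2)² = π(5.1000e-03 m)² = 8.171e-05 m²
R₍20₎ = ρL/A = (2.63×10^-8)(265)/(8.171e-05) = 0.08529 Ω
R₍-29.3₎ = R₍20₎(1 + αΔT) = 0.08529 × (1 + 0.004×-49.3) = 0.06847 Ω
P = I²R = (305)² × 0.06847 = 6370 W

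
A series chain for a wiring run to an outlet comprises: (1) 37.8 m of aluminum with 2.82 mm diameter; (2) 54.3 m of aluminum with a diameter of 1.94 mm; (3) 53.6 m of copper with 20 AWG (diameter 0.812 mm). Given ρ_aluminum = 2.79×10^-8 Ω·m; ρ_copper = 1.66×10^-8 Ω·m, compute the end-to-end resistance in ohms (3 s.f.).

Seg 1: A = π(d/2)² = π(1.4100e-03 m)² = 6.246e-06 m²
R_1 = (2.79×10^-8)(37.8)/(6.246e-06) = 0.1689 Ω
Seg 2: A = π(d/2)² = π(9.7000e-04 m)² = 2.956e-06 m²
R_2 = (2.79×10^-8)(54.3)/(2.956e-06) = 0.5125 Ω
Seg 3: A = π(0.812/2 mm)² = π(4.0600e-04 m)² = 5.178e-07 m²
R_3 = (1.66×10^-8)(53.6)/(5.178e-07) = 1.718 Ω
R_total = R_1 + R_2 + R_3 = 2.40 Ω

2.40 Ω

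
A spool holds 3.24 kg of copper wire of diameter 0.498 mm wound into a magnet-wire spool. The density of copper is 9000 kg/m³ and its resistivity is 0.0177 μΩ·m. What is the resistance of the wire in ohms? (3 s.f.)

ρ = 0.0177 μΩ·m = 1.77×10^-8 Ω·m
A = π(d/2)² = π(2.4900e-04 m)² = 1.9478e-07 m²
L = m/(density·A) = 3.24/(9000×1.9478e-07) = 1848 m
R = ρL/A = (1.77×10^-8)(1848)/(1.9478e-07) = 168 Ω

168 Ω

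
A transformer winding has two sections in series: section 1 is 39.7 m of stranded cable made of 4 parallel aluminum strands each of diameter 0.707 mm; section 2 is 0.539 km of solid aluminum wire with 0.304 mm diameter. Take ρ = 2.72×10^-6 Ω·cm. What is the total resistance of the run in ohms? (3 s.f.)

ρ = 2.72×10^-6 Ω·cm = 2.72×10^-8 Ω·m
Section 1: A_strand = π(3.5350e-04)² = 3.926e-07 m²; R₁ = ρL/(N·A_s) = (2.72×10^-8)(39.7)/(4×3.926e-07) = 0.6877 Ω
Section 2: A = π(d/2)² = π(1.5200e-04 m)² = 7.258e-08 m²
R₂ = (2.72×10^-8)(539)/(7.258e-08) = 202 Ω
R = R₁ + R₂ = 203 Ω

203 Ω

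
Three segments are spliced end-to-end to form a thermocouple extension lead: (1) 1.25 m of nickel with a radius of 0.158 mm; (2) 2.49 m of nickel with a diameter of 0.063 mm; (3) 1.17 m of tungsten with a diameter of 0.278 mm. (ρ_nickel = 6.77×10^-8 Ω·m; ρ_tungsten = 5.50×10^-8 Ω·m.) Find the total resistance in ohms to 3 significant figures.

Seg 1: A = πr² = π(1.5800e-04 m)² = 7.843e-08 m²
R_1 = (6.77×10^-8)(1.25)/(7.843e-08) = 1.079 Ω
Seg 2: A = π(d/2)² = π(3.1500e-05 m)² = 3.117e-09 m²
R_2 = (6.77×10^-8)(2.49)/(3.117e-09) = 54.08 Ω
Seg 3: A = π(d/2)² = π(1.3900e-04 m)² = 6.070e-08 m²
R_3 = (5.50×10^-8)(1.17)/(6.070e-08) = 1.06 Ω
R_total = R_1 + R_2 + R_3 = 56.2 Ω

56.2 Ω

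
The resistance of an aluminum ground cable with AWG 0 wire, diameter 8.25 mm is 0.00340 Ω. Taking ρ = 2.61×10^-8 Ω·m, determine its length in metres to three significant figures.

A = π(8.25/2 mm)² = π(4.1250e-03 m)² = 5.346e-05 m²
L = RA/ρ = (0.0034)(5.346e-05)/(2.61×10^-8) = 6.96 m

6.96 m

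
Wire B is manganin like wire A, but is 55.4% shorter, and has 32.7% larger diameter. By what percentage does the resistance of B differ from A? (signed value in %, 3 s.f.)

R ∝ L/d², so R_B/R_A = (1 − 55.4/100) × (1 + 32.7/100)⁻²
= 0.446 × 0.5679 = 0.2533
(R_B − R_A)/R_A = 0.2533 − 1 = -74.7%

-74.7%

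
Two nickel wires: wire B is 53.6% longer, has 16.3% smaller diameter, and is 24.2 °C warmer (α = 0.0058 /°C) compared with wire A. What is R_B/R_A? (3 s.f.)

R ∝ ρL/d² with ρ ∝ (1+αΔT), so R_B/R_A = (1 + 53.6/100) × (1 − 16.3/100)⁻² × (1 + 0.0058×24.2)
= 1.536 × 1.427 × 1.14 = 2.50

2.50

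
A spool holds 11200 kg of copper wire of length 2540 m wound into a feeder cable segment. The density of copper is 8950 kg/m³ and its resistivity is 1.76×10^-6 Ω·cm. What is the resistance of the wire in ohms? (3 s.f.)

ρ = 1.76×10^-6 Ω·cm = 1.76×10^-8 Ω·m
A = m/(density·L) = 11200/(8950×2540) = 4.9268e-04 m²
R = ρL/A = (1.76×10^-8)(2540)/(4.9268e-04) = 0.0907 Ω

0.0907 Ω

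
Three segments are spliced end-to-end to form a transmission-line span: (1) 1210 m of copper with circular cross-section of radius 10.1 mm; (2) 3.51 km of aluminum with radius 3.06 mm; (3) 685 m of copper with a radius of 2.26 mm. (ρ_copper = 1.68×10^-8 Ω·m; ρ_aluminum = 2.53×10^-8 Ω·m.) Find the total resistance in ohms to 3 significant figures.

3.80 Ω

Seg 1: A = πr² = π(1.0100e-02 m)² = 3.205e-04 m²
R_1 = (1.68×10^-8)(1210)/(3.205e-04) = 0.06343 Ω
Seg 2: A = πr² = π(3.0600e-03 m)² = 2.942e-05 m²
R_2 = (2.53×10^-8)(3510)/(2.942e-05) = 3.019 Ω
Seg 3: A = πr² = π(2.2600e-03 m)² = 1.605e-05 m²
R_3 = (1.68×10^-8)(685)/(1.605e-05) = 0.7172 Ω
R_total = R_1 + R_2 + R_3 = 3.80 Ω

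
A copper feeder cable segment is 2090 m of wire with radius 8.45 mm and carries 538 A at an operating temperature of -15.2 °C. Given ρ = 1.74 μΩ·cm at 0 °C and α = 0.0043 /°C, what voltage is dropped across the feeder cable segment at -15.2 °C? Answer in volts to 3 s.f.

81.5 V

ρ = 1.74 μΩ·cm = 1.74×10^-8 Ω·m
A = πr² = π(8.4500e-03 m)² = 2.243e-04 m²
R₍0₎ = ρL/A = (1.74×10^-8)(2090)/(2.243e-04) = 0.1621 Ω
R₍-15.2₎ = R₍0₎(1 + αΔT) = 0.1621 × (1 + 0.0043×-15.2) = 0.1515 Ω
V = IR = 538 × 0.1515 = 81.5 V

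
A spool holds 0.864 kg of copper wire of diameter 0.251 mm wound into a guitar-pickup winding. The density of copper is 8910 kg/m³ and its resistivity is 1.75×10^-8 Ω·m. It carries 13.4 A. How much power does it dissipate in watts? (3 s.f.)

1.24×10^5 W

A = π(d/2)² = π(1.2550e-04 m)² = 4.9481e-08 m²
L = m/(density·A) = 0.864/(8910×4.9481e-08) = 1960 m
R = ρL/A = (1.75×10^-8)(1960)/(4.9481e-08) = 693.1 Ω
P = I²R = (13.4)² × 693.1 = 1.24×10^5 W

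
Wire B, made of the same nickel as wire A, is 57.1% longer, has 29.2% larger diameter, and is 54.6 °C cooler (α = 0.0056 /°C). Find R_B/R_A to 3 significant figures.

0.653

R ∝ ρL/d² with ρ ∝ (1+αΔT), so R_B/R_A = (1 + 57.1/100) × (1 + 29.2/100)⁻² × (1 − 0.0056×54.6)
= 1.571 × 0.5991 × 0.6942 = 0.653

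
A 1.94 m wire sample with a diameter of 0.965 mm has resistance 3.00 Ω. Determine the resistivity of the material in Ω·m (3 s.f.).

A = π(d/2)² = π(4.8250e-04 m)² = 7.314e-07 m²
ρ = RA/L = (3)(7.314e-07)/(1.94) = 1.13×10^-6 Ω·m

1.13×10^-6 Ω·m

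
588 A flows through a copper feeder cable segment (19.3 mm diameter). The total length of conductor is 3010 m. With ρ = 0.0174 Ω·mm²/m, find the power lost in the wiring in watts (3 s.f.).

ρ = 0.0174 Ω·mm²/m = 1.74×10^-8 Ω·m
A = π(d/2)² = π(9.6500e-03 m)² = 2.926e-04 m²
R = ρL/A = (1.74×10^-8)(3010)/(2.926e-04) = 0.179 Ω
P = I²R = (588)² × 0.179 = 61900 W

61900 W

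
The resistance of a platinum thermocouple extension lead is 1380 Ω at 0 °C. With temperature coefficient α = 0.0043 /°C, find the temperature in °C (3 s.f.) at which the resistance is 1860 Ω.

80.9 °C

R = R₀(1 + α(T − T₀)) ⇒ T = T₀ + (R/R₀ − 1)/α
T = 0 + (1860/1380 − 1)/0.0043 = 0 + (0.3478)/0.0043 = 80.9 °C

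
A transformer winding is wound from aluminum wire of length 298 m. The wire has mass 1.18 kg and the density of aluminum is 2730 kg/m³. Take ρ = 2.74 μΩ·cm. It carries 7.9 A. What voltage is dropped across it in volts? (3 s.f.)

ρ = 2.74 μΩ·cm = 2.74×10^-8 Ω·m
A = m/(density·L) = 1.18/(2730×298) = 1.4505e-06 m²
R = ρL/A = (2.74×10^-8)(298)/(1.4505e-06) = 5.629 Ω
V = IR = 7.9 × 5.629 = 44.5 V

44.5 V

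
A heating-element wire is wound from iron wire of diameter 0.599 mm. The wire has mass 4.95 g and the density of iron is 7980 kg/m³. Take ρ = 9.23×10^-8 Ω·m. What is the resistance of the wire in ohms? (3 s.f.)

0.721 Ω

A = π(d/2)² = π(2.9950e-04 m)² = 2.8180e-07 m²
L = m/(density·A) = 0.00495/(7980×2.8180e-07) = 2.201 m
R = ρL/A = (9.23×10^-8)(2.201)/(2.8180e-07) = 0.721 Ω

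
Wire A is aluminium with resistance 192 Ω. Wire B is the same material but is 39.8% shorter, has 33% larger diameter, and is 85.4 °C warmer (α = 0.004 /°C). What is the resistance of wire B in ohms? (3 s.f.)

R ∝ ρL/d² with ρ ∝ (1+αΔT), so R_B/R_A = (1 − 39.8/100) × (1 + 33/100)⁻² × (1 + 0.004×85.4)
= 0.602 × 0.5653 × 1.342 = 0.4566
R_B = 0.4566 × 192 = 87.7 Ω

87.7 Ω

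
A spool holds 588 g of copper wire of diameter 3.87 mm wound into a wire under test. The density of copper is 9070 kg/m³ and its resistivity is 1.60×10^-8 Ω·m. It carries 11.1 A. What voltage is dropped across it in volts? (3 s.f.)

0.0832 V

A = π(d/2)² = π(1.9350e-03 m)² = 1.1763e-05 m²
L = m/(density·A) = 0.588/(9070×1.1763e-05) = 5.511 m
R = ρL/A = (1.60×10^-8)(5.511)/(1.1763e-05) = 0.007497 Ω
V = IR = 11.1 × 0.007497 = 0.0832 V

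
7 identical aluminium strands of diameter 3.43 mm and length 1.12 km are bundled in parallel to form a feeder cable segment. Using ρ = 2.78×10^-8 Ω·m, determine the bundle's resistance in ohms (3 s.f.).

A_strand = π(1.7150e-03 m)² = 9.240e-06 m²
R_strand = ρL/A = (2.78×10^-8)(1120)/(9.240e-06) = 3.37 Ω
R_total = R_strand/N = 3.37/7 = 0.481 Ω

0.481 Ω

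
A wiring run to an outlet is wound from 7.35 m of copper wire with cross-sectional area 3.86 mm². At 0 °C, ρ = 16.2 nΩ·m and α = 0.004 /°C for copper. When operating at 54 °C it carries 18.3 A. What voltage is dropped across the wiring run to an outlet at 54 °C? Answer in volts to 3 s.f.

ρ = 16.2 nΩ·m = 1.62×10^-8 Ω·m
A = 3.86 mm² = 3.860e-06 m²
R₍0₎ = ρL/A = (1.62×10^-8)(7.35)/(3.860e-06) = 0.03085 Ω
R₍54₎ = R₍0₎(1 + αΔT) = 0.03085 × (1 + 0.004×54) = 0.03751 Ω
V = IR = 18.3 × 0.03751 = 0.686 V

0.686 V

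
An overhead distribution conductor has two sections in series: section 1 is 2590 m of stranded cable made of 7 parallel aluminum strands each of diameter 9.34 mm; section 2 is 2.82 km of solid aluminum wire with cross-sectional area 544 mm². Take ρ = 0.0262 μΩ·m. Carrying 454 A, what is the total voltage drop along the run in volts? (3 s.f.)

126 V

ρ = 0.0262 μΩ·m = 2.62×10^-8 Ω·m
Section 1: A_strand = π(4.6700e-03)² = 6.851e-05 m²; R₁ = ρL/(N·A_s) = (2.62×10^-8)(2590)/(7×6.851e-05) = 0.1415 Ω
Section 2: A = 544 mm² = 5.440e-04 m²
R₂ = (2.62×10^-8)(2820)/(5.440e-04) = 0.1358 Ω
R = R₁ + R₂ = 0.2773 Ω
V = IR = 454 × 0.2773 = 126 V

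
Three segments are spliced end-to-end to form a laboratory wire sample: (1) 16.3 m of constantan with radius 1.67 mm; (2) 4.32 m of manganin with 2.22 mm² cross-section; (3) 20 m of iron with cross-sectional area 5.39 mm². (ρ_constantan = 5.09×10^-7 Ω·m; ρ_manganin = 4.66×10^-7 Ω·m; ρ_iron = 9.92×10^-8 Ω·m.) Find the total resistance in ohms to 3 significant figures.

2.22 Ω

Seg 1: A = πr² = π(1.6700e-03 m)² = 8.762e-06 m²
R_1 = (5.09×10^-7)(16.3)/(8.762e-06) = 0.9469 Ω
Seg 2: A = 2.22 mm² = 2.220e-06 m²
R_2 = (4.66×10^-7)(4.32)/(2.220e-06) = 0.9068 Ω
Seg 3: A = 5.39 mm² = 5.390e-06 m²
R_3 = (9.92×10^-8)(20)/(5.390e-06) = 0.3681 Ω
R_total = R_1 + R_2 + R_3 = 2.22 Ω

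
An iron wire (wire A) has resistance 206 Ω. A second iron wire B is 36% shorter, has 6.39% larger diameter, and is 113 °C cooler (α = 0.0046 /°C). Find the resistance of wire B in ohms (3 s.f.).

55.9 Ω

R ∝ ρL/d² with ρ ∝ (1+αΔT), so R_B/R_A = (1 − 36/100) × (1 + 6.39/100)⁻² × (1 − 0.0046×113)
= 0.64 × 0.8835 × 0.4802 = 0.2715
R_B = 0.2715 × 206 = 55.9 Ω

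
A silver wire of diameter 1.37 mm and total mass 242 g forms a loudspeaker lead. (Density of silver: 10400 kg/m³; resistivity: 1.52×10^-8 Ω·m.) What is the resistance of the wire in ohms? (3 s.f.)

A = π(d/2)² = π(6.8500e-04 m)² = 1.4741e-06 m²
L = m/(density·A) = 0.242/(10400×1.4741e-06) = 15.79 m
R = ρL/A = (1.52×10^-8)(15.79)/(1.4741e-06) = 0.163 Ω

0.163 Ω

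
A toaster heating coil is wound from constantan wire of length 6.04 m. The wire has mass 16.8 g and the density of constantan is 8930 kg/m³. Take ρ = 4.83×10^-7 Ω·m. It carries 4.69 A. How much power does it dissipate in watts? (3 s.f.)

206 W

A = m/(density·L) = 0.0168/(8930×6.04) = 3.1147e-07 m²
R = ρL/A = (4.83×10^-7)(6.04)/(3.1147e-07) = 9.366 Ω
P = I²R = (4.69)² × 9.366 = 206 W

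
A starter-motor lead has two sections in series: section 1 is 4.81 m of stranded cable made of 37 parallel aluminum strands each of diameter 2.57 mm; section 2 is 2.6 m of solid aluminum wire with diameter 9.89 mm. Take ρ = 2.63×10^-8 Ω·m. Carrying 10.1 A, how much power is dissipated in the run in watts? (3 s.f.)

Section 1: A_strand = π(1.2850e-03)² = 5.187e-06 m²; R₁ = ρL/(N·A_s) = (2.63×10^-8)(4.81)/(37×5.187e-06) = 6.591×10^-4 Ω
Section 2: A = π(d/2)² = π(4.9450e-03 m)² = 7.682e-05 m²
R₂ = (2.63×10^-8)(2.6)/(7.682e-05) = 8.901×10^-4 Ω
R = R₁ + R₂ = 0.001549 Ω
P = I²R = (10.1)² × 0.001549 = 0.158 W

0.158 W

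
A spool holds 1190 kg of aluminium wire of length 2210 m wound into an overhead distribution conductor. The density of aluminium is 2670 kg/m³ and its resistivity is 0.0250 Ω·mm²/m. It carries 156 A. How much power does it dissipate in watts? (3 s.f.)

ρ = 0.0250 Ω·mm²/m = 2.50×10^-8 Ω·m
A = m/(density·L) = 1190/(2670×2210) = 2.0167e-04 m²
R = ρL/A = (2.50×10^-8)(2210)/(2.0167e-04) = 0.274 Ω
P = I²R = (156)² × 0.274 = 6670 W

6670 W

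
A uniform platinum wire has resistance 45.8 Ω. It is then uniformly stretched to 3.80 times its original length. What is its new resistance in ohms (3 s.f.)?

Volume constant ⇒ A' = A/k with k = 3.8. R' = ρ(kL)/(A/k) = k²R.
R' = 14.44 × 45.8 = 661 Ω

661 Ω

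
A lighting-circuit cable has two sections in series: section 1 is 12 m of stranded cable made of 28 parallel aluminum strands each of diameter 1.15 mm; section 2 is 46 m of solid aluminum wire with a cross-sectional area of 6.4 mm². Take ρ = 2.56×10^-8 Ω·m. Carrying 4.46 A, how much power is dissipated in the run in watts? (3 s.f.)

Section 1: A_strand = π(5.7500e-04)² = 1.039e-06 m²; R₁ = ρL/(N·A_s) = (2.56×10^-8)(12)/(28×1.039e-06) = 0.01056 Ω
Section 2: A = 6.4 mm² = 6.400e-06 m²
R₂ = (2.56×10^-8)(46)/(6.400e-06) = 0.184 Ω
R = R₁ + R₂ = 0.1946 Ω
P = I²R = (4.46)² × 0.1946 = 3.87 W

3.87 W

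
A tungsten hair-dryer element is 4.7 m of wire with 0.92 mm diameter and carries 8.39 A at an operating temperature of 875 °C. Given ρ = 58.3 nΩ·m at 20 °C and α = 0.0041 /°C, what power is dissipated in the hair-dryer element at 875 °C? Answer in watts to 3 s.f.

131 W

ρ = 58.3 nΩ·m = 5.83×10^-8 Ω·m
A = π(d/2)² = π(4.6000e-04 m)² = 6.648e-07 m²
R₍20₎ = ρL/A = (5.83×10^-8)(4.7)/(6.648e-07) = 0.4122 Ω
R₍875₎ = R₍20₎(1 + αΔT) = 0.4122 × (1 + 0.0041×855) = 1.857 Ω
P = I²R = (8.39)² × 1.857 = 131 W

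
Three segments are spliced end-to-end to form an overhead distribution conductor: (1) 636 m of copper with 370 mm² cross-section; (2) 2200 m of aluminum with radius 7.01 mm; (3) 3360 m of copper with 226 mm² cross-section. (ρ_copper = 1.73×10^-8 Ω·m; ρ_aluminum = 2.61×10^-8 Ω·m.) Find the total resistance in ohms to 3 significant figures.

Seg 1: A = 370 mm² = 3.700e-04 m²
R_1 = (1.73×10^-8)(636)/(3.700e-04) = 0.02974 Ω
Seg 2: A = πr² = π(7.0100e-03 m)² = 1.544e-04 m²
R_2 = (2.61×10^-8)(2200)/(1.544e-04) = 0.3719 Ω
Seg 3: A = 226 mm² = 2.260e-04 m²
R_3 = (1.73×10^-8)(3360)/(2.260e-04) = 0.2572 Ω
R_total = R_1 + R_2 + R_3 = 0.659 Ω

0.659 Ω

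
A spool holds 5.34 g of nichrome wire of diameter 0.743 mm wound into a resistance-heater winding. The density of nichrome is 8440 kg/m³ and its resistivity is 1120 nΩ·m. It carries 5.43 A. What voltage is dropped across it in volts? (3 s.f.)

ρ = 1120 nΩ·m = 1.12×10^-6 Ω·m
A = π(d/2)² = π(3.7150e-04 m)² = 4.3358e-07 m²
L = m/(density·A) = 0.00534/(8440×4.3358e-07) = 1.459 m
R = ρL/A = (1.12×10^-6)(1.459)/(4.3358e-07) = 3.769 Ω
V = IR = 5.43 × 3.769 = 20.5 V

20.5 V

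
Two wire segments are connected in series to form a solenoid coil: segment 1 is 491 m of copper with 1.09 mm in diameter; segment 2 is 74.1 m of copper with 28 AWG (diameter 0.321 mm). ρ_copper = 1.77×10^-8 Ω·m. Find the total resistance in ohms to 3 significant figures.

25.5 Ω

Segment 1: A = π(d/2)² = π(5.4500e-04 m)² = 9.331e-07 m²
R₁ = ρL/A = (1.77×10^-8)(491)/(9.331e-07) = 9.313 Ω
Segment 2: A = π(0.321/2 mm)² = π(1.6050e-04 m)² = 8.093e-08 m²
R₂ = (1.77×10^-8)(74.1)/(8.093e-08) = 16.21 Ω
R = R₁ + R₂ = 25.5 Ω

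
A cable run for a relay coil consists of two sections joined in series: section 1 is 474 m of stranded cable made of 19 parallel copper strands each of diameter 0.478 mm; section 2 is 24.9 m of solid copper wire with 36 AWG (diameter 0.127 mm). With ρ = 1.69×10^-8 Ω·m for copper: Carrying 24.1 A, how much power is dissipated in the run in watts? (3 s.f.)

Section 1: A_strand = π(2.3900e-04)² = 1.795e-07 m²; R₁ = ρL/(N·A_s) = (1.69×10^-8)(474)/(19×1.795e-07) = 2.349 Ω
Section 2: A = π(0.127/2 mm)² = π(6.3500e-05 m)² = 1.267e-08 m²
R₂ = (1.69×10^-8)(24.9)/(1.267e-08) = 33.22 Ω
R = R₁ + R₂ = 35.57 Ω
P = I²R = (24.1)² × 35.57 = 20700 W

20700 W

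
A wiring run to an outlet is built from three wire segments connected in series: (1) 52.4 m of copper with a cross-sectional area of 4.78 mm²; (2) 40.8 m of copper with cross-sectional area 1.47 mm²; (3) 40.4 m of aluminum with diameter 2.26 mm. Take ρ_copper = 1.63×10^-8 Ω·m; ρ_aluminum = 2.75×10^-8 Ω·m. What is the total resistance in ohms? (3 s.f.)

Seg 1: A = 4.78 mm² = 4.780e-06 m²
R_1 = (1.63×10^-8)(52.4)/(4.780e-06) = 0.1787 Ω
Seg 2: A = 1.47 mm² = 1.470e-06 m²
R_2 = (1.63×10^-8)(40.8)/(1.470e-06) = 0.4524 Ω
Seg 3: A = π(d/2)² = π(1.1300e-03 m)² = 4.011e-06 m²
R_3 = (2.75×10^-8)(40.4)/(4.011e-06) = 0.277 Ω
R_total = R_1 + R_2 + R_3 = 0.908 Ω

0.908 Ω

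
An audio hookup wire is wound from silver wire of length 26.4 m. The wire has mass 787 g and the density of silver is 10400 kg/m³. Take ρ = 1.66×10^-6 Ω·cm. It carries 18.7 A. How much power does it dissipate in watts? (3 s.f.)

ρ = 1.66×10^-6 Ω·cm = 1.66×10^-8 Ω·m
A = m/(density·L) = 0.787/(10400×26.4) = 2.8664e-06 m²
R = ρL/A = (1.66×10^-8)(26.4)/(2.8664e-06) = 0.1529 Ω
P = I²R = (18.7)² × 0.1529 = 53.5 W

53.5 W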